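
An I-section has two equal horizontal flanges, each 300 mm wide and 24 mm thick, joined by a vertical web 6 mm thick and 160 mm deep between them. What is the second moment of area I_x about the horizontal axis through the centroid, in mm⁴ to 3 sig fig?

I_x ≈ 1.25 × 10⁸ mm⁴

Treat the section as a set of non-overlapping primitives; coordinates are from the bounding-box lower-left.
Bottom flange: 300 × 24, A = 7 200 mm², y = 12 mm, Ī = 345 600 mm⁴.
Web: 6 × 160, A = 960 mm², y = 104 mm, Ī = 2 048 000 mm⁴.
Top flange: 300 × 24, A = 7 200 mm², y = 196 mm, Ī = 345 600 mm⁴.
By symmetry the centroid is at mid-height, ȳ = 104 mm.
Transfer each piece to the horizontal axis through the centroid using Ī + A·d² with d = y − 104:
  bottom flange: d = -92 mm → contributes +61 286 400 mm⁴
  web: d = 0 mm → contributes +2 048 000 mm⁴
  top flange: d = 92 mm → contributes +61 286 400 mm⁴
Total I = 124 620 800 mm⁴.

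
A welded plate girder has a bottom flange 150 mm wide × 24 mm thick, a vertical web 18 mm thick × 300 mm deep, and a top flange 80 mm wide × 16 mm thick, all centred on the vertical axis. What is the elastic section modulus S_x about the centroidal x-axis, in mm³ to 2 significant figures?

Break the section into simple shapes (no overlaps), measuring from the bottom-left corner of the bounding box.
Bottom plate: 150 × 24, A = 3 600 mm², y = 12 mm, Ī = 172 800 mm⁴.
Web plate: 18 × 300, A = 5 400 mm², y = 174 mm, Ī = 40 500 000 mm⁴.
Top plate: 80 × 16, A = 1 280 mm², y = 332 mm, Ī = 27 307 mm⁴.
Centroid: ȳ = ΣA·y / ΣA = 136.9 mm.
Transfer each piece to the centroidal x-axis using Ī + A·d² with d = y − 136.9:
  bottom plate: d = -124.9 mm → contributes +56 370 283 mm⁴
  web plate: d = 37.06 mm → contributes +47 915 941 mm⁴
  top plate: d = 195.1 mm → contributes +48 728 447 mm⁴
Total I = 153 014 672 mm⁴.
Extreme fibre distance c = 203.1 mm; S = I/c = 753 550 mm³.

S_x ≈ 7.5 × 10⁵ mm³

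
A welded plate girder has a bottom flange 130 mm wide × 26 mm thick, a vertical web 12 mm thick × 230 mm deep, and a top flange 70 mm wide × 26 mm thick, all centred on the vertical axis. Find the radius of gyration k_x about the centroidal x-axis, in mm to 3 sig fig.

Break the section into simple shapes (no overlaps), measuring from the bottom-left corner of the bounding box.
Bottom plate: 130 × 26, A = 3 380 mm², y = 13 mm, Ī = 190 407 mm⁴.
Web plate: 12 × 230, A = 2 760 mm², y = 141 mm, Ī = 12 167 000 mm⁴.
Top plate: 70 × 26, A = 1 820 mm², y = 269 mm, Ī = 102 527 mm⁴.
Centroid: ȳ = ΣA·y / ΣA = 115.91 mm.
Transfer each piece to the centroidal x-axis using Ī + A·d² with d = y − 115.91:
  bottom plate: d = -102.91 mm → contributes +35 989 370 mm⁴
  web plate: d = 25.085 mm → contributes +13 903 809 mm⁴
  top plate: d = 153.09 mm → contributes +42 754 496 mm⁴
Total I = 92 647 675 mm⁴.
Radius of gyration: k = √(I/A) = √(92 647 675 / 7 960) = 107.88 mm.

k_x ≈ 108 mm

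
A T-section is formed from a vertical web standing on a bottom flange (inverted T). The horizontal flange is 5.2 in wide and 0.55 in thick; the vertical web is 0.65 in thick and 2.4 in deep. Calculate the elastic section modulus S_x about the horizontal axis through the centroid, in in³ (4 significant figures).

Split into non-overlapping primitives; take the origin at the lower-left of the bounding box.
Flange: 5.2 × 0.55, A = 2.86 in², y = 0.275 in, Ī = 0.0720958 in⁴.
Web: 0.65 × 2.4, A = 1.56 in², y = 1.75 in, Ī = 0.7488 in⁴.
Centroid: ȳ = ΣA·y / ΣA = 0.795588 in.
Transfer each piece to the horizontal axis through the centroid using Ī + A·d² with d = y − 0.795588:
  flange: d = -0.520588 in → contributes +0.84719 in⁴
  web: d = 0.954412 in → contributes +2.16981 in⁴
Total I = 3.017 in⁴.
Extreme fibre distance c = 2.15441 in; S = I/c = 1.40038 in³.

S_x ≈ 1.400 in³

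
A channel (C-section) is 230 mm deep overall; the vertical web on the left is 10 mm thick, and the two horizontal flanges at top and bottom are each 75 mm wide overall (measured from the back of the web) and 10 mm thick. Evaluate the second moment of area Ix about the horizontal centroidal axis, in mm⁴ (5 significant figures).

Ix ≈ 2.5880 × 10⁷ mm⁴

Decompose the section into non-overlapping parts with the origin at the bottom-left of its bounding rectangle.
Web: 10 × 230, A = 2 300 mm², y = 115 mm, Ī = 10 139 167 mm⁴.
Top flange (beyond web): 65 × 10, A = 650 mm², y = 225 mm, Ī = 5416.667 mm⁴.
Bottom flange (beyond web): 65 × 10, A = 650 mm², y = 5 mm, Ī = 5416.667 mm⁴.
By symmetry the centroid is at mid-height, ȳ = 115 mm.
Transfer each piece to the horizontal centroidal axis using Ī + A·d² with d = y − 115:
  web: d = 0 mm → contributes +10 139 167 mm⁴
  top flange (beyond web): d = 110 mm → contributes +7 870 417 mm⁴
  bottom flange (beyond web): d = -110 mm → contributes +7 870 417 mm⁴
Total I = 25 880 000 mm⁴.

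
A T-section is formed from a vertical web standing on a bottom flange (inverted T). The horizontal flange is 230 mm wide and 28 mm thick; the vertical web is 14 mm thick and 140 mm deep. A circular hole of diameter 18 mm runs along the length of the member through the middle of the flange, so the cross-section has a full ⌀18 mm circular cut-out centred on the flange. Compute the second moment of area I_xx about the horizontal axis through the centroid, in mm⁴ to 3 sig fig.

I_xx ≈ 1.41 × 10⁷ mm⁴

Split into non-overlapping primitives; take the origin at the lower-left of the bounding box.
Flange: 230 × 28, A = 6 440 mm², y = 14 mm, Ī = 420 747 mm⁴.
Web: 14 × 140, A = 1 960 mm², y = 98 mm, Ī = 3 201 333 mm⁴.
Hole (subtracted): ⌀18, A = 254.47 mm², y = 14 mm, Ī = 5 153 mm⁴.
Centroid: ȳ = ΣA·y / ΣA = 34.212 mm.
Transfer each piece to the horizontal axis through the centroid using Ī + A·d² with d = y − 34.212:
  flange: d = -20.212 mm → contributes +3 051 728 mm⁴
  web: d = 63.788 mm → contributes +11 176 317 mm⁴
  hole: d = -20.212 mm → contributes −109 113 mm⁴
Total I = 14 118 932 mm⁴.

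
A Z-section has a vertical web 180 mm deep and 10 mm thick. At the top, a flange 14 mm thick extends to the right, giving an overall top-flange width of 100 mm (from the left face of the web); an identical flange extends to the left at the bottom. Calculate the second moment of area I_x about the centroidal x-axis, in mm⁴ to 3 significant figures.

Decompose the section into non-overlapping parts with the origin at the bottom-left of its bounding rectangle.
Web: 10 × 180, A = 1 800 mm², y = 90 mm, Ī = 4 860 000 mm⁴.
Top flange (beyond web): 90 × 14, A = 1 260 mm², y = 173 mm, Ī = 20 580 mm⁴.
Bottom flange (beyond web): 90 × 14, A = 1 260 mm², y = 7 mm, Ī = 20 580 mm⁴.
Centroid: ȳ = ΣA·y / ΣA = 90 mm.
Transfer each piece to the centroidal x-axis using Ī + A·d² with d = y − 90:
  web: d = 0 mm → contributes +4 860 000 mm⁴
  top flange (beyond web): d = 83 mm → contributes +8 700 720 mm⁴
  bottom flange (beyond web): d = -83 mm → contributes +8 700 720 mm⁴
Total I = 22 261 440 mm⁴.

I_x ≈ 2.23 × 10⁷ mm⁴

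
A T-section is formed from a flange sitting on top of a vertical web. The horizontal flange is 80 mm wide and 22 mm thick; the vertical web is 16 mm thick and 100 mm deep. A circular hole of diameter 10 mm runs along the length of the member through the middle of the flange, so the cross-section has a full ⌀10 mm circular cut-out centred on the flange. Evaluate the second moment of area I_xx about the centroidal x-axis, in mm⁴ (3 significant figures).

I_xx ≈ 4.45 × 10⁶ mm⁴

Split into non-overlapping primitives; take the origin at the lower-left of the bounding box.
Flange: 80 × 22, A = 1 760 mm², y = 111 mm, Ī = 70 987 mm⁴.
Web: 16 × 100, A = 1 600 mm², y = 50 mm, Ī = 1 333 333 mm⁴.
Hole (subtracted): ⌀10, A = 78.54 mm², y = 111 mm, Ī = 490.87 mm⁴.
Centroid: ȳ = ΣA·y / ΣA = 81.257 mm.
Transfer each piece to the centroidal x-axis using Ī + A·d² with d = y − 81.257:
  flange: d = 29.743 mm → contributes +1 627 949 mm⁴
  web: d = -31.257 mm → contributes +2 896 548 mm⁴
  hole: d = 29.743 mm → contributes −69 970 mm⁴
Total I = 4 454 526 mm⁴.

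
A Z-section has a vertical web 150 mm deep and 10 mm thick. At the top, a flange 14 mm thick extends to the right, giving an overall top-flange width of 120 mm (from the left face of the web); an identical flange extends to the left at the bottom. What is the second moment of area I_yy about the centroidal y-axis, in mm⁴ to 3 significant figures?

Split into non-overlapping primitives; take the origin at the lower-left of the bounding box.
Web: 10 × 150, A = 1 500 mm², x = 115 mm, Ī = 12 500 mm⁴.
Top flange (beyond web): 110 × 14, A = 1 540 mm², x = 175 mm, Ī = 1 552 833 mm⁴.
Bottom flange (beyond web): 110 × 14, A = 1 540 mm², x = 55 mm, Ī = 1 552 833 mm⁴.
Centroid: x̄ = ΣA·x / ΣA = 115 mm.
Transfer each piece to the centroidal y-axis using Ī + A·d² with d = x − 115:
  web: d = 0 mm → contributes +12 500 mm⁴
  top flange (beyond web): d = 60 mm → contributes +7 096 833 mm⁴
  bottom flange (beyond web): d = -60 mm → contributes +7 096 833 mm⁴
Total I = 14 206 167 mm⁴.

I_yy ≈ 1.42 × 10⁷ mm⁴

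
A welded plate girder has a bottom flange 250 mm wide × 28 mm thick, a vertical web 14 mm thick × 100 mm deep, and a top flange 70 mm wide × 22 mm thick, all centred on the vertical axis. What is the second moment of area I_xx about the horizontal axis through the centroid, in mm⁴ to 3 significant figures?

Decompose the section into non-overlapping parts with the origin at the bottom-left of its bounding rectangle.
Bottom plate: 250 × 28, A = 7 000 mm², y = 14 mm, Ī = 457 333 mm⁴.
Web plate: 14 × 100, A = 1 400 mm², y = 78 mm, Ī = 1 166 667 mm⁴.
Top plate: 70 × 22, A = 1 540 mm², y = 139 mm, Ī = 62 113 mm⁴.
Centroid: ȳ = ΣA·y / ΣA = 42.38 mm.
Transfer each piece to the horizontal axis through the centroid using Ī + A·d² with d = y − 42.38:
  bottom plate: d = -28.38 mm → contributes +6 095 416 mm⁴
  web plate: d = 35.62 mm → contributes +2 942 937 mm⁴
  top plate: d = 96.62 mm → contributes +14 438 583 mm⁴
Total I = 23 476 936 mm⁴.

I_xx ≈ 2.35 × 10⁷ mm⁴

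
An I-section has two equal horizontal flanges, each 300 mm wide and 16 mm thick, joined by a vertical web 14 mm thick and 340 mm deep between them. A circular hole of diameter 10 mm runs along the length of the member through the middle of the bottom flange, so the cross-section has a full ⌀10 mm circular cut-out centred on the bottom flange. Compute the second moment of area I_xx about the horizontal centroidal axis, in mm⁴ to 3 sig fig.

I_xx ≈ 3.48 × 10⁸ mm⁴

Split into non-overlapping primitives; take the origin at the lower-left of the bounding box.
Bottom flange: 300 × 16, A = 4 800 mm², y = 8 mm, Ī = 102 400 mm⁴.
Web: 14 × 340, A = 4 760 mm², y = 186 mm, Ī = 45 854 667 mm⁴.
Top flange: 300 × 16, A = 4 800 mm², y = 364 mm, Ī = 102 400 mm⁴.
Hole (subtracted): ⌀10, A = 78.54 mm², y = 8 mm, Ī = 490.87 mm⁴.
Centroid: ȳ = ΣA·y / ΣA = 186.98 mm.
Transfer each piece to the horizontal centroidal axis using Ī + A·d² with d = y − 186.98:
  bottom flange: d = -178.98 mm → contributes +153 862 940 mm⁴
  web: d = -0.9789 mm → contributes +45 859 228 mm⁴
  top flange: d = 177.02 mm → contributes +150 517 459 mm⁴
  hole: d = -178.98 mm → contributes −2 516 392 mm⁴
Total I = 347 723 235 mm⁴.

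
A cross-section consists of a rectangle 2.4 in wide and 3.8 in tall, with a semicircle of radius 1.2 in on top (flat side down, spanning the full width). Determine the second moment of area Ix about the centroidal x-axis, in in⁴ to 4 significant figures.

Ix ≈ 21.72 in⁴

Split into non-overlapping primitives; take the origin at the lower-left of the bounding box.
Rectangular body: 2.4 × 3.8, A = 9.12 in², y = 1.9 in, Ī = 10.9744 in⁴.
Semicircular cap: semicircle r = 1.2, A = 2.26195 in², y = 4.3093 in, Ī = 0.227592 in⁴.
Centroid: ȳ = ΣA·y / ΣA = 2.3788 in.
Transfer each piece to the centroidal x-axis using Ī + A·d² with d = y − 2.3788:
  rectangular body: d = -0.478802 in → contributes +13.0652 in⁴
  semicircular cap: d = 1.93049 in → contributes +8.65743 in⁴
Total I = 21.7226 in⁴.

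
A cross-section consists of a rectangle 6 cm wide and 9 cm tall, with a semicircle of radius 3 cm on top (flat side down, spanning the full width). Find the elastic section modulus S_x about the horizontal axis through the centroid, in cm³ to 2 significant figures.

S_x ≈ 120 cm³

Treat the section as a set of non-overlapping primitives; coordinates are from the bounding-box lower-left.
Rectangular body: 6 × 9, A = 54 cm², y = 4.5 cm, Ī = 364.5 cm⁴.
Semicircular cap: semicircle r = 3, A = 14.14 cm², y = 10.27 cm, Ī = 8.89 cm⁴.
Centroid: ȳ = ΣA·y / ΣA = 5.698 cm.
Transfer each piece to the horizontal axis through the centroid using Ī + A·d² with d = y − 5.698:
  rectangular body: d = -1.198 cm → contributes +442 cm⁴
  semicircular cap: d = 4.575 cm → contributes +304.8 cm⁴
Total I = 746.8 cm⁴.
Extreme fibre distance c = 6.302 cm; S = I/c = 118.5 cm³.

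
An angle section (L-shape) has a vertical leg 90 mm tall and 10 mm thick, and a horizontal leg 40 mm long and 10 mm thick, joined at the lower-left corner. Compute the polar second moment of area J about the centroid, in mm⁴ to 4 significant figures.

J ≈ 1.090 × 10⁶ mm⁴

Decompose the section into non-overlapping parts with the origin at the bottom-left of its bounding rectangle.
Vertical leg: 10 × 90, A = 900 mm², y = 45 mm, Ī = 607 500 mm⁴.
Horizontal leg (remainder): 30 × 10, A = 300 mm², y = 5 mm, Ī = 2 500 mm⁴.
Centroid: ȳ = ΣA·y / ΣA = 35 mm.
Transfer each piece to the centroidal x-axis using Ī + A·d² with d = y − 35:
  vertical leg: d = 10 mm → contributes +697 500 mm⁴
  horizontal leg (remainder): d = -30 mm → contributes +272 500 mm⁴
Total I = 970 000 mm⁴.
For the y-axis: x̄ = 10 mm.
Repeating about the centroidal y-axis gives I_y = 120 000 mm⁴.
Polar second moment: J = I_x + I_y = 1 090 000 mm⁴.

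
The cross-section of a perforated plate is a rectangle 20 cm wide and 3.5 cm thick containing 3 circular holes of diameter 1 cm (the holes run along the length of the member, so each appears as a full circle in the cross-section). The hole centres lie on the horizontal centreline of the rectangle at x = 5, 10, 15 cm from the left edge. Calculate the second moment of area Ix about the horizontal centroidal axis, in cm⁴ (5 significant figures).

Ix ≈ 71.311 cm⁴

Split into non-overlapping primitives; take the origin at the lower-left of the bounding box.
Plate: 20 × 3.5, A = 70 cm², y = 1.75 cm, Ī = 71.45833 cm⁴.
Hole 1 (subtracted): ⌀1, A = 0.7853982 cm², y = 1.75 cm, Ī = 0.04908739 cm⁴.
Hole 2 (subtracted): ⌀1, A = 0.7853982 cm², y = 1.75 cm, Ī = 0.04908739 cm⁴.
Hole 3 (subtracted): ⌀1, A = 0.7853982 cm², y = 1.75 cm, Ī = 0.04908739 cm⁴.
By symmetry the centroid is at mid-height, ȳ = 1.75 cm.
All pieces are centred on the horizontal centroidal axis, so I = ΣĪ (holes subtracted) = 71.31107 cm⁴.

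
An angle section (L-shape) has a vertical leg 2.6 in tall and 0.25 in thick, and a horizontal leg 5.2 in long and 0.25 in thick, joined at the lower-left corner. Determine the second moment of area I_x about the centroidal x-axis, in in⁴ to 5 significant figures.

Split into non-overlapping primitives; take the origin at the lower-left of the bounding box.
Vertical leg: 0.25 × 2.6, A = 0.65 in², y = 1.3 in, Ī = 0.3661667 in⁴.
Horizontal leg (remainder): 4.95 × 0.25, A = 1.2375 in², y = 0.125 in, Ī = 0.006445313 in⁴.
Centroid: ȳ = ΣA·y / ΣA = 0.5296358 in.
Transfer each piece to the centroidal x-axis using Ī + A·d² with d = y − 0.5296358:
  vertical leg: d = 0.7703642 in → contributes +0.7519164 in⁴
  horizontal leg (remainder): d = -0.4046358 in → contributes +0.2090613 in⁴
Total I = 0.9609777 in⁴.

I_x ≈ 0.96098 in⁴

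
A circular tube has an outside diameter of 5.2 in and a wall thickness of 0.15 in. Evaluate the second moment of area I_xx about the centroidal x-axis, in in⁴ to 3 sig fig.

Break the section into simple shapes (no overlaps), measuring from the bottom-left corner of the bounding box.
Outer circle: ⌀5.2, A = 21.237 in², y = 2.6 in, Ī = 35.891 in⁴.
Bore (subtracted): ⌀4.9, A = 18.857 in², y = 2.6 in, Ī = 28.298 in⁴.
By symmetry the centroid is at mid-height, ȳ = 2.6 in.
All pieces are centred on the centroidal x-axis, so I = ΣĪ (holes subtracted) = 7.5929 in⁴.

I_xx ≈ 7.59 in⁴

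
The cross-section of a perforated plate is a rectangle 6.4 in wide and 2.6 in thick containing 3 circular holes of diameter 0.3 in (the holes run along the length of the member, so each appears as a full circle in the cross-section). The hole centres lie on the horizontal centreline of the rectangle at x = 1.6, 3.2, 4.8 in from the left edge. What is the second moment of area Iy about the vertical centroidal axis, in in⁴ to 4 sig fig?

Decompose the section into non-overlapping parts with the origin at the bottom-left of its bounding rectangle.
Plate: 6.4 × 2.6, A = 16.64 in², x = 3.2 in, Ī = 56.7979 in⁴.
Hole 1 (subtracted): ⌀0.3, A = 0.0706858 in², x = 1.6 in, Ī = 0.000397608 in⁴.
Hole 2 (subtracted): ⌀0.3, A = 0.0706858 in², x = 3.2 in, Ī = 0.000397608 in⁴.
Hole 3 (subtracted): ⌀0.3, A = 0.0706858 in², x = 4.8 in, Ī = 0.000397608 in⁴.
By symmetry the centroid is at mid-width, x̄ = 3.2 in.
Transfer each piece to the vertical centroidal axis using Ī + A·d² with d = x − 3.2:
  plate: d = 0 in → contributes +56.7979 in⁴
  hole 1: d = -1.6 in → contributes −0.181353 in⁴
  hole 2: d = 0 in → contributes −0.000397608 in⁴
  hole 3: d = 1.6 in → contributes −0.181353 in⁴
Total I = 56.4348 in⁴.

Iy ≈ 56.43 in⁴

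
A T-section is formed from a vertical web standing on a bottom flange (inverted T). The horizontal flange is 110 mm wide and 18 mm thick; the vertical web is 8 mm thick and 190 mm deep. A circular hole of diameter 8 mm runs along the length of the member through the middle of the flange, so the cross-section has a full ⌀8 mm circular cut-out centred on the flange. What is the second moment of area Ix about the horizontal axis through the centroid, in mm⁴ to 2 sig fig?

Ix ≈ 1.4 × 10⁷ mm⁴

Treat the section as a set of non-overlapping primitives; coordinates are from the bounding-box lower-left.
Flange: 110 × 18, A = 1 980 mm², y = 9 mm, Ī = 53 460 mm⁴.
Web: 8 × 190, A = 1 520 mm², y = 113 mm, Ī = 4 572 667 mm⁴.
Hole (subtracted): ⌀8, A = 50.27 mm², y = 9 mm, Ī = 201.1 mm⁴.
Centroid: ȳ = ΣA·y / ΣA = 54.82 mm.
Transfer each piece to the horizontal axis through the centroid using Ī + A·d² with d = y − 54.82:
  flange: d = -45.82 mm → contributes +4 211 108 mm⁴
  web: d = 58.18 mm → contributes +9 717 059 mm⁴
  hole: d = -45.82 mm → contributes −105 750 mm⁴
Total I = 13 822 417 mm⁴.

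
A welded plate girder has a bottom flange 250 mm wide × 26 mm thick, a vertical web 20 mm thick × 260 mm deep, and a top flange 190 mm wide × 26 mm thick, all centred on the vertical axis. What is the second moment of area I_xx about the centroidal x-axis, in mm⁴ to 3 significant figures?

Break the section into simple shapes (no overlaps), measuring from the bottom-left corner of the bounding box.
Bottom plate: 250 × 26, A = 6 500 mm², y = 13 mm, Ī = 366 167 mm⁴.
Web plate: 20 × 260, A = 5 200 mm², y = 156 mm, Ī = 29 293 333 mm⁴.
Top plate: 190 × 26, A = 4 940 mm², y = 299 mm, Ī = 278 287 mm⁴.
Centroid: ȳ = ΣA·y / ΣA = 142.59 mm.
Transfer each piece to the centroidal x-axis using Ī + A·d² with d = y − 142.59:
  bottom plate: d = -129.59 mm → contributes +109 530 677 mm⁴
  web plate: d = 13.406 mm → contributes +30 227 917 mm⁴
  top plate: d = 156.41 mm → contributes +121 125 087 mm⁴
Total I = 260 883 680 mm⁴.

I_xx ≈ 2.61 × 10⁸ mm⁴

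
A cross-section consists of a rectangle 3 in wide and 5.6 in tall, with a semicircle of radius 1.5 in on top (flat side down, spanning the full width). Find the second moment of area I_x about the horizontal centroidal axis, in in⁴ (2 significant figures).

Decompose the section into non-overlapping parts with the origin at the bottom-left of its bounding rectangle.
Rectangular body: 3 × 5.6, A = 16.8 in², y = 2.8 in, Ī = 43.9 in⁴.
Semicircular cap: semicircle r = 1.5, A = 3.534 in², y = 6.237 in, Ī = 0.5556 in⁴.
Centroid: ȳ = ΣA·y / ΣA = 3.397 in.
Transfer each piece to the horizontal centroidal axis using Ī + A·d² with d = y − 3.397:
  rectangular body: d = -0.5973 in → contributes +49.9 in⁴
  semicircular cap: d = 2.839 in → contributes +29.05 in⁴
Total I = 78.95 in⁴.

I_x ≈ 79 in⁴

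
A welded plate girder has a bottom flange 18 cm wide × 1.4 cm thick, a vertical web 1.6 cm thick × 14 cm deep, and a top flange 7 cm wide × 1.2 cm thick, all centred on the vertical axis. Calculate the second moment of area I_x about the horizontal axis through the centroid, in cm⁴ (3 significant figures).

Split into non-overlapping primitives; take the origin at the lower-left of the bounding box.
Bottom plate: 18 × 1.4, A = 25.2 cm², y = 0.7 cm, Ī = 4.116 cm⁴.
Web plate: 1.6 × 14, A = 22.4 cm², y = 8.4 cm, Ī = 365.87 cm⁴.
Top plate: 7 × 1.2, A = 8.4 cm², y = 16 cm, Ī = 1.008 cm⁴.
Centroid: ȳ = ΣA·y / ΣA = 6.075 cm.
Transfer each piece to the horizontal axis through the centroid using Ī + A·d² with d = y − 6.075:
  bottom plate: d = -5.375 cm → contributes +732.16 cm⁴
  web plate: d = 2.325 cm → contributes +486.95 cm⁴
  top plate: d = 9.925 cm → contributes +828.46 cm⁴
Total I = 2047.6 cm⁴.

I_x ≈ 2050 cm⁴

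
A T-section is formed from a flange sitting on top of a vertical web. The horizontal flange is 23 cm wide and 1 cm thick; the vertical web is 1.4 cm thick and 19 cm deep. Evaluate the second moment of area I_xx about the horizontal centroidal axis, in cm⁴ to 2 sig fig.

Split into non-overlapping primitives; take the origin at the lower-left of the bounding box.
Flange: 23 × 1, A = 23 cm², y = 19.5 cm, Ī = 1.917 cm⁴.
Web: 1.4 × 19, A = 26.6 cm², y = 9.5 cm, Ī = 800.2 cm⁴.
Centroid: ȳ = ΣA·y / ΣA = 14.14 cm.
Transfer each piece to the horizontal centroidal axis using Ī + A·d² with d = y − 14.14:
  flange: d = 5.363 cm → contributes +663.4 cm⁴
  web: d = -4.637 cm → contributes +1 372 cm⁴
Total I = 2 036 cm⁴.

I_xx ≈ 2000 cm⁴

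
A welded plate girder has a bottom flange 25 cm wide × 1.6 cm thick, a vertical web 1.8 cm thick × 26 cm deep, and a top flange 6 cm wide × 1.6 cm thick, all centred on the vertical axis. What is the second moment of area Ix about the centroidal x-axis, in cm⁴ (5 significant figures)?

Decompose the section into non-overlapping parts with the origin at the bottom-left of its bounding rectangle.
Bottom plate: 25 × 1.6, A = 40 cm², y = 0.8 cm, Ī = 8.533333 cm⁴.
Web plate: 1.8 × 26, A = 46.8 cm², y = 14.6 cm, Ī = 2636.4 cm⁴.
Top plate: 6 × 1.6, A = 9.6 cm², y = 28.4 cm, Ī = 2.048 cm⁴.
Centroid: ȳ = ΣA·y / ΣA = 10.24813 cm.
Transfer each piece to the centroidal x-axis using Ī + A·d² with d = y − 10.24813:
  bottom plate: d = -9.448133 cm → contributes +3579.222 cm⁴
  web plate: d = 4.351867 cm → contributes +3522.733 cm⁴
  top plate: d = 18.15187 cm → contributes +3165.155 cm⁴
Total I = 10267.11 cm⁴.

Ix ≈ 1.0267 × 10⁴ cm⁴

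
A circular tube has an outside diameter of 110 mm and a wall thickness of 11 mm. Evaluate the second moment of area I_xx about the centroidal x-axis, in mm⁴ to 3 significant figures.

I_xx ≈ 4.24 × 10⁶ mm⁴

Decompose the section into non-overlapping parts with the origin at the bottom-left of its bounding rectangle.
Outer circle: ⌀110, A = 9503.3 mm², y = 55 mm, Ī = 7 186 884 mm⁴.
Bore (subtracted): ⌀88, A = 6082.1 mm², y = 55 mm, Ī = 2 943 748 mm⁴.
By symmetry the centroid is at mid-height, ȳ = 55 mm.
All pieces are centred on the centroidal x-axis, so I = ΣĪ (holes subtracted) = 4 243 136 mm⁴.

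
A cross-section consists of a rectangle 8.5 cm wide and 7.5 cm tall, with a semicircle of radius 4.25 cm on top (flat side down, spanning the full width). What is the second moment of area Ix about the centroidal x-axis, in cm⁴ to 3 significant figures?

Treat the section as a set of non-overlapping primitives; coordinates are from the bounding-box lower-left.
Rectangular body: 8.5 × 7.5, A = 63.75 cm², y = 3.75 cm, Ī = 298.83 cm⁴.
Semicircular cap: semicircle r = 4.25, A = 28.373 cm², y = 9.3038 cm, Ī = 35.809 cm⁴.
Centroid: ȳ = ΣA·y / ΣA = 5.4605 cm.
Transfer each piece to the centroidal x-axis using Ī + A·d² with d = y − 5.4605:
  rectangular body: d = -1.7105 cm → contributes +485.34 cm⁴
  semicircular cap: d = 3.8433 cm → contributes +454.89 cm⁴
Total I = 940.24 cm⁴.

Ix ≈ 940 cm⁴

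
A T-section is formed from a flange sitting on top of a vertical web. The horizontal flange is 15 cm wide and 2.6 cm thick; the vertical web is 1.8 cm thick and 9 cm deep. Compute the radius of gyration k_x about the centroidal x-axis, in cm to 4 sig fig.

k_x ≈ 3.058 cm

Decompose the section into non-overlapping parts with the origin at the bottom-left of its bounding rectangle.
Flange: 15 × 2.6, A = 39 cm², y = 10.3 cm, Ī = 21.97 cm⁴.
Web: 1.8 × 9, A = 16.2 cm², y = 4.5 cm, Ī = 109.35 cm⁴.
Centroid: ȳ = ΣA·y / ΣA = 8.59783 cm.
Transfer each piece to the centroidal x-axis using Ī + A·d² with d = y − 8.59783:
  flange: d = 1.70217 cm → contributes +134.968 cm⁴
  web: d = -4.09783 cm → contributes +381.383 cm⁴
Total I = 516.352 cm⁴.
Radius of gyration: k = √(I/A) = √(516.352 / 55.2) = 3.05846 cm.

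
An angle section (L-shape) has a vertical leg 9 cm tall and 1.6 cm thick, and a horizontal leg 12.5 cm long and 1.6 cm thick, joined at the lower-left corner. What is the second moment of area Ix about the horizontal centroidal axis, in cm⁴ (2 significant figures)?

Ix ≈ 210 cm⁴

Treat the section as a set of non-overlapping primitives; coordinates are from the bounding-box lower-left.
Vertical leg: 1.6 × 9, A = 14.4 cm², y = 4.5 cm, Ī = 97.2 cm⁴.
Horizontal leg (remainder): 10.9 × 1.6, A = 17.44 cm², y = 0.8 cm, Ī = 3.721 cm⁴.
Centroid: ȳ = ΣA·y / ΣA = 2.473 cm.
Transfer each piece to the horizontal centroidal axis using Ī + A·d² with d = y − 2.473:
  vertical leg: d = 2.027 cm → contributes +156.3 cm⁴
  horizontal leg (remainder): d = -1.673 cm → contributes +52.56 cm⁴
Total I = 208.9 cm⁴.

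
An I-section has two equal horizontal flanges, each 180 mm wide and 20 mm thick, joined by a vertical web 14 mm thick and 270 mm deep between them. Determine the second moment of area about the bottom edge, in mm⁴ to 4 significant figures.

Decompose the section into non-overlapping parts with the origin at the bottom-left of its bounding rectangle.
Bottom flange: 180 × 20, A = 3 600 mm², y = 10 mm, Ī = 120 000 mm⁴.
Web: 14 × 270, A = 3 780 mm², y = 155 mm, Ī = 22 963 500 mm⁴.
Top flange: 180 × 20, A = 3 600 mm², y = 300 mm, Ī = 120 000 mm⁴.
Transfer each piece to the base of the section using Ī + A·d² with d = y − 0:
  bottom flange: d = 10 mm → contributes +480 000 mm⁴
  web: d = 155 mm → contributes +113 778 000 mm⁴
  top flange: d = 300 mm → contributes +324 120 000 mm⁴
Total I = 438 378 000 mm⁴.

I_base ≈ 4.384 × 10⁸ mm⁴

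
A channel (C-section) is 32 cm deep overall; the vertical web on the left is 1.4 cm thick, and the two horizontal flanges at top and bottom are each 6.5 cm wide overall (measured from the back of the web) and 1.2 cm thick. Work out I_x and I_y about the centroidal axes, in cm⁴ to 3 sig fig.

I_x ≈ 6730 cm⁴, I_y ≈ 135 cm⁴

Break the section into simple shapes (no overlaps), measuring from the bottom-left corner of the bounding box.
Web: 1.4 × 32, A = 44.8 cm², y = 16 cm, Ī = 3822.9 cm⁴.
Top flange (beyond web): 5.1 × 1.2, A = 6.12 cm², y = 31.4 cm, Ī = 0.7344 cm⁴.
Bottom flange (beyond web): 5.1 × 1.2, A = 6.12 cm², y = 0.6 cm, Ī = 0.7344 cm⁴.
By symmetry the centroid is at mid-height, ȳ = 16 cm.
Transfer each piece to the centroidal x-axis using Ī + A·d² with d = y − 16:
  web: d = 0 cm → contributes +3822.9 cm⁴
  top flange (beyond web): d = 15.4 cm → contributes +1452.2 cm⁴
  bottom flange (beyond web): d = -15.4 cm → contributes +1452.2 cm⁴
Total I = 6727.2 cm⁴.
For the y-axis: x̄ = 1.3974 cm.
Repeating about the centroidal y-axis gives I_y = 135.39 cm⁴.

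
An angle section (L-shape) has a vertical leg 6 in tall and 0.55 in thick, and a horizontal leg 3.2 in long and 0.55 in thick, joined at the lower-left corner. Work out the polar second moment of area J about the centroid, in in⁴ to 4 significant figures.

Split into non-overlapping primitives; take the origin at the lower-left of the bounding box.
Vertical leg: 0.55 × 6, A = 3.3 in², y = 3 in, Ī = 9.9 in⁴.
Horizontal leg (remainder): 2.65 × 0.55, A = 1.4575 in², y = 0.275 in, Ī = 0.0367411 in⁴.
Centroid: ȳ = ΣA·y / ΣA = 2.16517 in.
Transfer each piece to the centroidal x-axis using Ī + A·d² with d = y − 2.16517:
  vertical leg: d = 0.834827 in → contributes +12.1999 in⁴
  horizontal leg (remainder): d = -1.89017 in → contributes +5.24403 in⁴
Total I = 17.4439 in⁴.
For the y-axis: x̄ = 0.765173 in.
Repeating about the centroidal y-axis gives I_y = 3.52424 in⁴.
Polar second moment: J = I_x + I_y = 20.9682 in⁴.

J ≈ 20.97 in⁴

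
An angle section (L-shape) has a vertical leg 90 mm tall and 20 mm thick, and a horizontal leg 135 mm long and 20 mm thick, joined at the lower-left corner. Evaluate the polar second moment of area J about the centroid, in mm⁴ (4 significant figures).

Split into non-overlapping primitives; take the origin at the lower-left of the bounding box.
Vertical leg: 20 × 90, A = 1 800 mm², y = 45 mm, Ī = 1 215 000 mm⁴.
Horizontal leg (remainder): 115 × 20, A = 2 300 mm², y = 10 mm, Ī = 76666.7 mm⁴.
Centroid: ȳ = ΣA·y / ΣA = 25.3659 mm.
Transfer each piece to the centroidal x-axis using Ī + A·d² with d = y − 25.3659:
  vertical leg: d = 19.6341 mm → contributes +1 908 899 mm⁴
  horizontal leg (remainder): d = -15.3659 mm → contributes +619 718 mm⁴
Total I = 2 528 618 mm⁴.
For the y-axis: x̄ = 47.8659 mm.
Repeating about the centroidal y-axis gives I_y = 7 195 493 mm⁴.
Polar second moment: J = I_x + I_y = 9 724 111 mm⁴.

J ≈ 9.724 × 10⁶ mm⁴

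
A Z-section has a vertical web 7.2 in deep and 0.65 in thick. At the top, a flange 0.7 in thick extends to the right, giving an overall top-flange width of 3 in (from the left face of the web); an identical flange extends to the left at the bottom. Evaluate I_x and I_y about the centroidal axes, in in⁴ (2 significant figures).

I_x ≈ 55 in⁴, I_y ≈ 9.1 in⁴

Split into non-overlapping primitives; take the origin at the lower-left of the bounding box.
Web: 0.65 × 7.2, A = 4.68 in², y = 3.6 in, Ī = 20.22 in⁴.
Top flange (beyond web): 2.35 × 0.7, A = 1.645 in², y = 6.85 in, Ī = 0.06717 in⁴.
Bottom flange (beyond web): 2.35 × 0.7, A = 1.645 in², y = 0.35 in, Ī = 0.06717 in⁴.
Centroid: ȳ = ΣA·y / ΣA = 3.6 in.
Transfer each piece to the centroidal x-axis using Ī + A·d² with d = y − 3.6:
  web: d = 0 in → contributes +20.22 in⁴
  top flange (beyond web): d = 3.25 in → contributes +17.44 in⁴
  bottom flange (beyond web): d = -3.25 in → contributes +17.44 in⁴
Total I = 55.1 in⁴.
For the y-axis: x̄ = 2.675 in.
Repeating about the centroidal y-axis gives I_y = 9.081 in⁴.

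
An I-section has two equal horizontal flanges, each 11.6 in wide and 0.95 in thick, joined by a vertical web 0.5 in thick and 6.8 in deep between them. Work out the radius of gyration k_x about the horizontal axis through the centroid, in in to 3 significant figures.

k_x ≈ 3.69 in

Decompose the section into non-overlapping parts with the origin at the bottom-left of its bounding rectangle.
Bottom flange: 11.6 × 0.95, A = 11.02 in², y = 0.475 in, Ī = 0.8288 in⁴.
Web: 0.5 × 6.8, A = 3.4 in², y = 4.35 in, Ī = 13.101 in⁴.
Top flange: 11.6 × 0.95, A = 11.02 in², y = 8.225 in, Ī = 0.8288 in⁴.
By symmetry the centroid is at mid-height, ȳ = 4.35 in.
Transfer each piece to the horizontal axis through the centroid using Ī + A·d² with d = y − 4.35:
  bottom flange: d = -3.875 in → contributes +166.3 in⁴
  web: d = 0 in → contributes +13.101 in⁴
  top flange: d = 3.875 in → contributes +166.3 in⁴
Total I = 345.7 in⁴.
Radius of gyration: k = √(I/A) = √(345.7 / 25.44) = 3.6863 in.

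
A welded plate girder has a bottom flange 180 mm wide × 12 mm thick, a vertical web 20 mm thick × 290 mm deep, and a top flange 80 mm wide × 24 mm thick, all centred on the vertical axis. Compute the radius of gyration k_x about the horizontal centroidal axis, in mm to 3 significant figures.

k_x ≈ 118 mm

Split into non-overlapping primitives; take the origin at the lower-left of the bounding box.
Bottom plate: 180 × 12, A = 2 160 mm², y = 6 mm, Ī = 25 920 mm⁴.
Web plate: 20 × 290, A = 5 800 mm², y = 157 mm, Ī = 40 648 333 mm⁴.
Top plate: 80 × 24, A = 1 920 mm², y = 314 mm, Ī = 92 160 mm⁴.
Centroid: ȳ = ΣA·y / ΣA = 154.5 mm.
Transfer each piece to the horizontal centroidal axis using Ī + A·d² with d = y − 154.5:
  bottom plate: d = -148.5 mm → contributes +47 657 481 mm⁴
  web plate: d = 2.502 mm → contributes +40 684 642 mm⁴
  top plate: d = 159.5 mm → contributes +48 938 680 mm⁴
Total I = 137 280 803 mm⁴.
Radius of gyration: k = √(I/A) = √(137 280 803 / 9 880) = 117.88 mm.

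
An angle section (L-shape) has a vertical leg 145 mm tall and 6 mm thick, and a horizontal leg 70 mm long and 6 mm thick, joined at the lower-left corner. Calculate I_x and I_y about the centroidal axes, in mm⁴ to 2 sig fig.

I_x ≈ 2.8 × 10⁶ mm⁴, I_y ≈ 4.6 × 10⁵ mm⁴

Split into non-overlapping primitives; take the origin at the lower-left of the bounding box.
Vertical leg: 6 × 145, A = 870 mm², y = 72.5 mm, Ī = 1 524 313 mm⁴.
Horizontal leg (remainder): 64 × 6, A = 384 mm², y = 3 mm, Ī = 1 152 mm⁴.
Centroid: ȳ = ΣA·y / ΣA = 51.22 mm.
Transfer each piece to the centroidal x-axis using Ī + A·d² with d = y − 51.22:
  vertical leg: d = 21.28 mm → contributes +1 918 367 mm⁴
  horizontal leg (remainder): d = -48.22 mm → contributes +893 932 mm⁴
Total I = 2 812 299 mm⁴.
For the y-axis: x̄ = 13.72 mm.
Repeating about the centroidal y-axis gives I_y = 460 036 mm⁴.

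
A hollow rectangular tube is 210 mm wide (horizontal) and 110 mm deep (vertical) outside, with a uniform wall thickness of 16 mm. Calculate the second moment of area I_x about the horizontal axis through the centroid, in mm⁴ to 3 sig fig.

Break the section into simple shapes (no overlaps), measuring from the bottom-left corner of the bounding box.
Outer rectangle: 210 × 110, A = 23 100 mm², y = 55 mm, Ī = 23 292 500 mm⁴.
Inner void (subtracted): 178 × 78, A = 13 884 mm², y = 55 mm, Ī = 7 039 188 mm⁴.
By symmetry the centroid is at mid-height, ȳ = 55 mm.
All pieces are centred on the horizontal axis through the centroid, so I = ΣĪ (holes subtracted) = 16 253 312 mm⁴.

I_x ≈ 1.63 × 10⁷ mm⁴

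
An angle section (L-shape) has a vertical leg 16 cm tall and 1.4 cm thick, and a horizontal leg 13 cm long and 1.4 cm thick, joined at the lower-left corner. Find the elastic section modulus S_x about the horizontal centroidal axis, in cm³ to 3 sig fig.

Treat the section as a set of non-overlapping primitives; coordinates are from the bounding-box lower-left.
Vertical leg: 1.4 × 16, A = 22.4 cm², y = 8 cm, Ī = 477.87 cm⁴.
Horizontal leg (remainder): 11.6 × 1.4, A = 16.24 cm², y = 0.7 cm, Ī = 2.6525 cm⁴.
Centroid: ȳ = ΣA·y / ΣA = 4.9319 cm.
Transfer each piece to the horizontal centroidal axis using Ī + A·d² with d = y − 4.9319:
  vertical leg: d = 3.0681 cm → contributes +688.73 cm⁴
  horizontal leg (remainder): d = -4.2319 cm → contributes +293.49 cm⁴
Total I = 982.22 cm⁴.
Extreme fibre distance c = 11.068 cm; S = I/c = 88.743 cm³.

S_x ≈ 88.7 cm³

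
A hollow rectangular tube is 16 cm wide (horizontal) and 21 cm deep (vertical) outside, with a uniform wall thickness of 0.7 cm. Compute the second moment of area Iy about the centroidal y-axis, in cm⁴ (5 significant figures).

Iy ≈ 2084.8 cm⁴

Decompose the section into non-overlapping parts with the origin at the bottom-left of its bounding rectangle.
Outer rectangle: 16 × 21, A = 336 cm², x = 8 cm, Ī = 7 168 cm⁴.
Inner void (subtracted): 14.6 × 19.6, A = 286.16 cm², x = 8 cm, Ī = 5083.155 cm⁴.
By symmetry the centroid is at mid-width, x̄ = 8 cm.
All pieces are centred on the centroidal y-axis, so I = ΣĪ (holes subtracted) = 2084.845 cm⁴.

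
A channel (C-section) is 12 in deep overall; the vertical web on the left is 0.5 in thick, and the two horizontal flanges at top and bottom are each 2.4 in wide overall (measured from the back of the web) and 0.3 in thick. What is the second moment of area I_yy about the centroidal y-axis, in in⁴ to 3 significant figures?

Decompose the section into non-overlapping parts with the origin at the bottom-left of its bounding rectangle.
Web: 0.5 × 12, A = 6 in², x = 0.25 in, Ī = 0.125 in⁴.
Top flange (beyond web): 1.9 × 0.3, A = 0.57 in², x = 1.45 in, Ī = 0.17148 in⁴.
Bottom flange (beyond web): 1.9 × 0.3, A = 0.57 in², x = 1.45 in, Ī = 0.17148 in⁴.
Centroid: x̄ = ΣA·x / ΣA = 0.4416 in.
Transfer each piece to the centroidal y-axis using Ī + A·d² with d = x − 0.4416:
  web: d = -0.1916 in → contributes +0.34526 in⁴
  top flange (beyond web): d = 1.0084 in → contributes +0.7511 in⁴
  bottom flange (beyond web): d = 1.0084 in → contributes +0.7511 in⁴
Total I = 1.8474 in⁴.

I_yy ≈ 1.85 in⁴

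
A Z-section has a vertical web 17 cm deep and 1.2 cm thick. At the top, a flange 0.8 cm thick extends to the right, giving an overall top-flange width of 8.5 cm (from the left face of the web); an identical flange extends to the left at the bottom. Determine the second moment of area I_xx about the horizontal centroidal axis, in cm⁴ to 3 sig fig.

I_xx ≈ 1260 cm⁴

Decompose the section into non-overlapping parts with the origin at the bottom-left of its bounding rectangle.
Web: 1.2 × 17, A = 20.4 cm², y = 8.5 cm, Ī = 491.3 cm⁴.
Top flange (beyond web): 7.3 × 0.8, A = 5.84 cm², y = 16.6 cm, Ī = 0.31147 cm⁴.
Bottom flange (beyond web): 7.3 × 0.8, A = 5.84 cm², y = 0.4 cm, Ī = 0.31147 cm⁴.
Centroid: ȳ = ΣA·y / ΣA = 8.5 cm.
Transfer each piece to the horizontal centroidal axis using Ī + A·d² with d = y − 8.5:
  web: d = 0 cm → contributes +491.3 cm⁴
  top flange (beyond web): d = 8.1 cm → contributes +383.47 cm⁴
  bottom flange (beyond web): d = -8.1 cm → contributes +383.47 cm⁴
Total I = 1258.2 cm⁴.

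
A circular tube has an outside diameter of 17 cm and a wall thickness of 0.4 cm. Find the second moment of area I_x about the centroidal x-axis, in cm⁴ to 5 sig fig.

Treat the section as a set of non-overlapping primitives; coordinates are from the bounding-box lower-left.
Outer circle: ⌀17, A = 226.9801 cm², y = 8.5 cm, Ī = 4099.828 cm⁴.
Bore (subtracted): ⌀16.2, A = 206.1199 cm², y = 8.5 cm, Ī = 3380.882 cm⁴.
By symmetry the centroid is at mid-height, ȳ = 8.5 cm.
All pieces are centred on the centroidal x-axis, so I = ΣĪ (holes subtracted) = 718.9459 cm⁴.

I_x ≈ 718.95 cm⁴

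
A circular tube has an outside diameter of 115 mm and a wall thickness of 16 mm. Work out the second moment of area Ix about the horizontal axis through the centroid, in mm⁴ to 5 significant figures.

Split into non-overlapping primitives; take the origin at the lower-left of the bounding box.
Outer circle: ⌀115, A = 10386.89 mm², y = 57.5 mm, Ī = 8 585 414 mm⁴.
Bore (subtracted): ⌀83, A = 5410.608 mm², y = 57.5 mm, Ī = 2 329 605 mm⁴.
By symmetry the centroid is at mid-height, ȳ = 57.5 mm.
All pieces are centred on the horizontal axis through the centroid, so I = ΣĪ (holes subtracted) = 6 255 809 mm⁴.

Ix ≈ 6.2558 × 10⁶ mm⁴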